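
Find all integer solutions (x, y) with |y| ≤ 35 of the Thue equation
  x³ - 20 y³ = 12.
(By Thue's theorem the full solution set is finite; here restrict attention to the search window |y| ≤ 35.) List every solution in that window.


The equation is x³ - 20y³ = 12. For fixed y, x³ = 20·y³ + 12, so a solution requires the RHS to be a perfect cube.
Strategy: iterate y from -35 to 35, compute RHS = 20·y³ + 12, and check whether it is a (positive or negative) perfect cube.
Check small values of y:
  y = 0: RHS = 12 is not a perfect cube.
  y = 1: RHS = 32 is not a perfect cube.
  y = -1: RHS = -8 = (-2)³ ⇒ x = -2 works.
  y = 2: RHS = 172 is not a perfect cube.
  y = -2: RHS = -148 is not a perfect cube.
  y = 3: RHS = 552 is not a perfect cube.
  y = -3: RHS = -528 is not a perfect cube.
Continuing the search up to |y| = 35 finds no further solutions beyond those listed.
Collected solutions: (-2, -1).

Solutions (with |y| ≤ 35): (-2, -1).


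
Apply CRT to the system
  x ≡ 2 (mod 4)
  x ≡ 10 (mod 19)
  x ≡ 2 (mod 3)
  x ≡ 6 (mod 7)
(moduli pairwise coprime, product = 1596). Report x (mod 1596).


Product of moduli M = 4 · 19 · 3 · 7 = 1596.
Merge one congruence at a time:
  Start: x ≡ 2 (mod 4).
  Combine with x ≡ 10 (mod 19); new modulus lcm = 76.
    Write x = 2 + 4·t and substitute into x ≡ 10 (mod 19): 4·t ≡ 10 − 2 = 8 (mod 19).
    The inverse of 4 mod 19 is 5 (since 4·5 = 20 = 1·19 + 1), so t ≡ 5·8 = 40 ≡ 2 (mod 19).
    Then x = 2 + 4·2 = 10, valid modulo lcm(4, 19) = 76: x ≡ 10 (mod 76).
  Combine with x ≡ 2 (mod 3); new modulus lcm = 228.
    Write x = 10 + 76·t and substitute into x ≡ 2 (mod 3): 76·t ≡ 2 − 10 = -8 (mod 3).
    Reduce coefficients mod 3: 1·t ≡ 1 (mod 3).
    So t ≡ 1 (mod 3).
    Then x = 10 + 76·1 = 86, valid modulo lcm(76, 3) = 228: x ≡ 86 (mod 228).
  Combine with x ≡ 6 (mod 7); new modulus lcm = 1596.
    Write x = 86 + 228·t and substitute into x ≡ 6 (mod 7): 228·t ≡ 6 − 86 = -80 (mod 7).
    Reduce coefficients mod 7: 4·t ≡ 4 (mod 7).
    The inverse of 4 mod 7 is 2 (since 4·2 = 8 = 1·7 + 1), so t ≡ 2·4 = 8 ≡ 1 (mod 7).
    Then x = 86 + 228·1 = 314, valid modulo lcm(228, 7) = 1596: x ≡ 314 (mod 1596).
Verify against each original: 314 mod 4 = 2, 314 mod 19 = 10, 314 mod 3 = 2, 314 mod 7 = 6.

x ≡ 314 (mod 1596).


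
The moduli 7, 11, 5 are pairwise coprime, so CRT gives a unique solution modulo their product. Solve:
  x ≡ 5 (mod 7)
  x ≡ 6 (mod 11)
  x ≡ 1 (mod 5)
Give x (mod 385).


Moduli 7, 11, 5 are pairwise coprime; by CRT there is a unique solution modulo M = 7 · 11 · 5 = 385.
Solve pairwise, accumulating the modulus:
  Start with x ≡ 5 (mod 7).
  Combine with x ≡ 6 (mod 11): since gcd(7, 11) = 1, we get a unique residue mod 77.
    Write x = 5 + 7·t and substitute into x ≡ 6 (mod 11): 7·t ≡ 6 − 5 = 1 (mod 11).
    The inverse of 7 mod 11 is 8 (since 7·8 = 56 = 5·11 + 1), so t ≡ 8·1 = 8 ≡ 8 (mod 11).
    Then x = 5 + 7·8 = 61, valid modulo lcm(7, 11) = 77: x ≡ 61 (mod 77).
  Combine with x ≡ 1 (mod 5): since gcd(77, 5) = 1, we get a unique residue mod 385.
    Write x = 61 + 77·t and substitute into x ≡ 1 (mod 5): 77·t ≡ 1 − 61 = -60 (mod 5).
    Reduce coefficients mod 5: 2·t ≡ 0 (mod 5).
    The inverse of 2 mod 5 is 3 (since 2·3 = 6 = 1·5 + 1), so t ≡ 3·0 = 0 ≡ 0 (mod 5).
    Then x = 61 + 77·0 = 61, valid modulo lcm(77, 5) = 385: x ≡ 61 (mod 385).
Verify: 61 mod 7 = 5 ✓, 61 mod 11 = 6 ✓, 61 mod 5 = 1 ✓.

x ≡ 61 (mod 385).


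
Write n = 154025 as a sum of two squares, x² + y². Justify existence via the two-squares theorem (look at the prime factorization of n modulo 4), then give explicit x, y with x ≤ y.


Step 1: Factor n = 154025 = 5^2 · 61 · 101.
Step 2: Check the mod-4 condition on each prime factor: 5 ≡ 1 (mod 4), exponent 2; 61 ≡ 1 (mod 4), exponent 1; 101 ≡ 1 (mod 4), exponent 1.
All primes ≡ 3 (mod 4) appear to even exponent (or don't appear), so by the two-squares theorem n IS expressible as a sum of two squares.
Step 3: Build a representation. Group n = k² · m with k = 5 and m = 61 · 101 = 6161 (a product of primes ≡ 1 (mod 4)); a representation of m scales to one of n via (k·x)² + (k·y)² = k²(x² + y²). Each prime p ≡ 1 (mod 4) is itself a sum of two squares; find a² by testing p − a² for a perfect square:
  61: 61 − 1² = 60, 61 − 2² = 57, 61 − 3² = 52, 61 − 4² = 45, 61 − 5² = 36 = 6² ⇒ 61 = 5² + 6².
  101: 101 − 1² = 100 = 10² ⇒ 101 = 1² + 10².
  Combine using the Brahmagupta–Fibonacci identity (a² + b²)(c² + d²) = (ac − bd)² + (ad + bc)² = (ac + bd)² + (ad − bc)²:
  61 · 101 = 6161: from (5² + 6²)(1² + 10²), take (5·1 − 6·10, 5·10 + 6·1) = (5 − 60, 50 + 6) = (-55, 56); dropping signs (only squares matter) gives (55, 56); check 55² + 56² = 3025 + 3136 = 6161 ✓.
  Scale by k = 5: (5·55, 5·56) = (275, 280).
Step 4: Order so x ≤ y and verify: 275² + 280² = 75625 + 78400 = 154025 = n. ✓

n = 154025 = 275² + 280² (one valid representation with x ≤ y).


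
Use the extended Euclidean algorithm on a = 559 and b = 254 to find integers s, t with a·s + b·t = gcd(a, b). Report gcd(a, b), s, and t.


Euclidean algorithm on (559, 254) — divide until remainder is 0:
  559 = 2 · 254 + 51
  254 = 4 · 51 + 50
  51 = 1 · 50 + 1
  50 = 50 · 1 + 0
gcd(559, 254) = 1.
Track Bezout coefficients alongside the remainders: start with r₀ = 559 = a·1 + b·0 (s = 1, t = 0) and r₁ = 254 = a·0 + b·1 (s = 0, t = 1); each new remainder r_{k+1} = r_{k-1} − q_k·r_k inherits s_{k+1} = s_{k-1} − q_k·s_k, t_{k+1} = t_{k-1} − q_k·t_k, so r_k = a·s_k + b·t_k at every step:
  q = 2: r = 51, s = 1 − 2·0 = 1, t = 0 − 2·1 = -2  (check: 559·1 + 254·(-2) = 51)
  q = 4: r = 50, s = 0 − 4·1 = -4, t = 1 − 4·(-2) = 9  (check: 559·(-4) + 254·9 = 50)
  q = 1: r = 1, s = 1 − 1·(-4) = 5, t = -2 − 1·9 = -11  (check: 559·5 + 254·(-11) = 1)
The row with r = 1 (the gcd) gives the Bezout coefficients s = 5, t = -11.
Result: 559 · (5) + 254 · (-11) = 1.

gcd(559, 254) = 1; s = 5, t = -11 (check: 559·5 + 254·(-11) = 1).


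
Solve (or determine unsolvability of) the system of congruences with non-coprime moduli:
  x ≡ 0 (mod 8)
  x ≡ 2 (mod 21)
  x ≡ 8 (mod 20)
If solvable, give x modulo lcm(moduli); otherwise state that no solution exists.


Moduli 8, 21, 20 are not pairwise coprime, so CRT works modulo lcm(m_i) when all pairwise compatibility conditions hold.
Pairwise compatibility: gcd(m_i, m_j) must divide a_i - a_j for every pair.
Merge one congruence at a time:
  Start: x ≡ 0 (mod 8).
  Combine with x ≡ 2 (mod 21): gcd(8, 21) = 1; 2 - 0 = 2, which IS divisible by 1, so compatible.
    Write x = 0 + 8·t and substitute into x ≡ 2 (mod 21): 8·t ≡ 2 − 0 = 2 (mod 21).
    The inverse of 8 mod 21 is 8 (since 8·8 = 64 = 3·21 + 1), so t ≡ 8·2 = 16 ≡ 16 (mod 21).
    Then x = 0 + 8·16 = 128, valid modulo lcm(8, 21) = 168: x ≡ 128 (mod 168).
  Combine with x ≡ 8 (mod 20): gcd(168, 20) = 4; 8 - 128 = -120, which IS divisible by 4, so compatible.
    Write x = 128 + 168·t and substitute into x ≡ 8 (mod 20): 168·t ≡ 8 − 128 = -120 (mod 20).
    Divide the congruence (and modulus) by g = 4: 42·t ≡ -30 (mod 5).
    Reduce coefficients mod 5: 2·t ≡ 0 (mod 5).
    The inverse of 2 mod 5 is 3 (since 2·3 = 6 = 1·5 + 1), so t ≡ 3·0 = 0 ≡ 0 (mod 5).
    Then x = 128 + 168·0 = 128, valid modulo lcm(168, 20) = 840: x ≡ 128 (mod 840).
Verify: 128 mod 8 = 0, 128 mod 21 = 2, 128 mod 20 = 8.

x ≡ 128 (mod 840).


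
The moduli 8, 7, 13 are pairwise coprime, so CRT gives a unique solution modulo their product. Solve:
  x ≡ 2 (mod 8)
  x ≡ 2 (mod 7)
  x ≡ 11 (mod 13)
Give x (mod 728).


Moduli 8, 7, 13 are pairwise coprime; by CRT there is a unique solution modulo M = 8 · 7 · 13 = 728.
Solve pairwise, accumulating the modulus:
  Start with x ≡ 2 (mod 8).
  Combine with x ≡ 2 (mod 7): since gcd(8, 7) = 1, we get a unique residue mod 56.
    Write x = 2 + 8·t and substitute into x ≡ 2 (mod 7): 8·t ≡ 2 − 2 = 0 (mod 7).
    Reduce coefficients mod 7: 1·t ≡ 0 (mod 7).
    So t ≡ 0 (mod 7).
    Then x = 2 + 8·0 = 2, valid modulo lcm(8, 7) = 56: x ≡ 2 (mod 56).
  Combine with x ≡ 11 (mod 13): since gcd(56, 13) = 1, we get a unique residue mod 728.
    Write x = 2 + 56·t and substitute into x ≡ 11 (mod 13): 56·t ≡ 11 − 2 = 9 (mod 13).
    Reduce coefficients mod 13: 4·t ≡ 9 (mod 13).
    The inverse of 4 mod 13 is 10 (since 4·10 = 40 = 3·13 + 1), so t ≡ 10·9 = 90 ≡ 12 (mod 13).
    Then x = 2 + 56·12 = 674, valid modulo lcm(56, 13) = 728: x ≡ 674 (mod 728).
Verify: 674 mod 8 = 2 ✓, 674 mod 7 = 2 ✓, 674 mod 13 = 11 ✓.

x ≡ 674 (mod 728).


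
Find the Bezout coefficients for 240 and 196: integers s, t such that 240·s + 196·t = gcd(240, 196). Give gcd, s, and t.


Euclidean algorithm on (240, 196) — divide until remainder is 0:
  240 = 1 · 196 + 44
  196 = 4 · 44 + 20
  44 = 2 · 20 + 4
  20 = 5 · 4 + 0
gcd(240, 196) = 4.
Track Bezout coefficients alongside the remainders: start with r₀ = 240 = a·1 + b·0 (s = 1, t = 0) and r₁ = 196 = a·0 + b·1 (s = 0, t = 1); each new remainder r_{k+1} = r_{k-1} − q_k·r_k inherits s_{k+1} = s_{k-1} − q_k·s_k, t_{k+1} = t_{k-1} − q_k·t_k, so r_k = a·s_k + b·t_k at every step:
  q = 1: r = 44, s = 1 − 1·0 = 1, t = 0 − 1·1 = -1  (check: 240·1 + 196·(-1) = 44)
  q = 4: r = 20, s = 0 − 4·1 = -4, t = 1 − 4·(-1) = 5  (check: 240·(-4) + 196·5 = 20)
  q = 2: r = 4, s = 1 − 2·(-4) = 9, t = -1 − 2·5 = -11  (check: 240·9 + 196·(-11) = 4)
The row with r = 4 (the gcd) gives the Bezout coefficients s = 9, t = -11.
Result: 240 · (9) + 196 · (-11) = 4.

gcd(240, 196) = 4; s = 9, t = -11 (check: 240·9 + 196·(-11) = 4).


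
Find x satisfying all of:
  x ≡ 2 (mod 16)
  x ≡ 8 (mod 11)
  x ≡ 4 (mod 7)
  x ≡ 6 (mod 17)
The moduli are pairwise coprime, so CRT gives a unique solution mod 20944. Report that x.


Product of moduli M = 16 · 11 · 7 · 17 = 20944.
Merge one congruence at a time:
  Start: x ≡ 2 (mod 16).
  Combine with x ≡ 8 (mod 11); new modulus lcm = 176.
    Write x = 2 + 16·t and substitute into x ≡ 8 (mod 11): 16·t ≡ 8 − 2 = 6 (mod 11).
    Reduce coefficients mod 11: 5·t ≡ 6 (mod 11).
    The inverse of 5 mod 11 is 9 (since 5·9 = 45 = 4·11 + 1), so t ≡ 9·6 = 54 ≡ 10 (mod 11).
    Then x = 2 + 16·10 = 162, valid modulo lcm(16, 11) = 176: x ≡ 162 (mod 176).
  Combine with x ≡ 4 (mod 7); new modulus lcm = 1232.
    Write x = 162 + 176·t and substitute into x ≡ 4 (mod 7): 176·t ≡ 4 − 162 = -158 (mod 7).
    Reduce coefficients mod 7: 1·t ≡ 3 (mod 7).
    So t ≡ 3 (mod 7).
    Then x = 162 + 176·3 = 690, valid modulo lcm(176, 7) = 1232: x ≡ 690 (mod 1232).
  Combine with x ≡ 6 (mod 17); new modulus lcm = 20944.
    Write x = 690 + 1232·t and substitute into x ≡ 6 (mod 17): 1232·t ≡ 6 − 690 = -684 (mod 17).
    Reduce coefficients mod 17: 8·t ≡ 13 (mod 17).
    The inverse of 8 mod 17 is 15 (since 8·15 = 120 = 7·17 + 1), so t ≡ 15·13 = 195 ≡ 8 (mod 17).
    Then x = 690 + 1232·8 = 10546, valid modulo lcm(1232, 17) = 20944: x ≡ 10546 (mod 20944).
Verify against each original: 10546 mod 16 = 2, 10546 mod 11 = 8, 10546 mod 7 = 4, 10546 mod 17 = 6.

x ≡ 10546 (mod 20944).


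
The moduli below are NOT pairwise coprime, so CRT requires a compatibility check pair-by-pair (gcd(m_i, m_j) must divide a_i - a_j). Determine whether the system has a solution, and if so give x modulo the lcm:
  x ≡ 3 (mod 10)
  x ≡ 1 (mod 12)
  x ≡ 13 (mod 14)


Moduli 10, 12, 14 are not pairwise coprime, so CRT works modulo lcm(m_i) when all pairwise compatibility conditions hold.
Pairwise compatibility: gcd(m_i, m_j) must divide a_i - a_j for every pair.
Merge one congruence at a time:
  Start: x ≡ 3 (mod 10).
  Combine with x ≡ 1 (mod 12): gcd(10, 12) = 2; 1 - 3 = -2, which IS divisible by 2, so compatible.
    Write x = 3 + 10·t and substitute into x ≡ 1 (mod 12): 10·t ≡ 1 − 3 = -2 (mod 12).
    Divide the congruence (and modulus) by g = 2: 5·t ≡ -1 (mod 6).
    Reduce coefficients mod 6: 5·t ≡ 5 (mod 6).
    The inverse of 5 mod 6 is 5 (since 5·5 = 25 = 4·6 + 1), so t ≡ 5·5 = 25 ≡ 1 (mod 6).
    Then x = 3 + 10·1 = 13, valid modulo lcm(10, 12) = 60: x ≡ 13 (mod 60).
  Combine with x ≡ 13 (mod 14): gcd(60, 14) = 2; 13 - 13 = 0, which IS divisible by 2, so compatible.
    Write x = 13 + 60·t and substitute into x ≡ 13 (mod 14): 60·t ≡ 13 − 13 = 0 (mod 14).
    Divide the congruence (and modulus) by g = 2: 30·t ≡ 0 (mod 7).
    Reduce coefficients mod 7: 2·t ≡ 0 (mod 7).
    The inverse of 2 mod 7 is 4 (since 2·4 = 8 = 1·7 + 1), so t ≡ 4·0 = 0 ≡ 0 (mod 7).
    Then x = 13 + 60·0 = 13, valid modulo lcm(60, 14) = 420: x ≡ 13 (mod 420).
Verify: 13 mod 10 = 3, 13 mod 12 = 1, 13 mod 14 = 13.

x ≡ 13 (mod 420).


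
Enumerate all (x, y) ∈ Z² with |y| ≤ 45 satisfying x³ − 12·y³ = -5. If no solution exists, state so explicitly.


The equation is x³ - 12y³ = -5. For fixed y, x³ = 12·y³ − 5, so a solution requires the RHS to be a perfect cube.
Strategy: iterate y from -45 to 45, compute RHS = 12·y³ − 5, and check whether it is a (positive or negative) perfect cube.
Check small values of y:
  y = 0: RHS = -5 is not a perfect cube.
  y = 1: RHS = 7 is not a perfect cube.
  y = -1: RHS = -17 is not a perfect cube.
  y = 2: RHS = 91 is not a perfect cube.
  y = -2: RHS = -101 is not a perfect cube.
  y = 3: RHS = 319 is not a perfect cube.
  y = -3: RHS = -329 is not a perfect cube.
Continuing the search up to |y| = 45 finds no solutions either.
No (x, y) in the scanned range satisfies the equation.

No integer solutions with |y| ≤ 45.


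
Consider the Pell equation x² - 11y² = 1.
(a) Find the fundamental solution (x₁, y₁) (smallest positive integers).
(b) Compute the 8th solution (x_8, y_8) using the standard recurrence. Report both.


Step 1: Find the fundamental solution (x₁, y₁) of x² - 11y² = 1.
  Expand √11 as a continued fraction. a₀ = ⌊√11⌋ = 3; iterate m_{k+1} = d_k·a_k − m_k, d_{k+1} = (11 − m_{k+1}²)/d_k, a_{k+1} = ⌊(a₀ + m_{k+1})/d_{k+1}⌋ (starting m₀ = 0, d₀ = 1), with convergents p_k = a_k·p_{k-1} + p_{k-2}, q_k = a_k·q_{k-1} + q_{k-2} (p₋₁ = 1, q₋₁ = 0):
  k = 0: a₀ = 3; p₀/q₀ = 3/1; p₀² − 11·q₀² = 9 − 11 = -2.
  k = 1: m = 3, d = 2, a = ⌊(3 + 3)/2⌋ = 3; p/q = (3·3 + 1)/(3·1 + 0) = 10/3; p² − 11·q² = 100 − 99 = 1.
  The first convergent with p² − 11·q² = 1 gives the fundamental solution (x₁, y₁) = (10, 3).
Step 2: Apply the recurrence (x_{n+1}, y_{n+1}) = (x₁x_n + 11y₁y_n, x₁y_n + y₁x_n) repeatedly.
  From (x_1, y_1) = (10, 3): x_2 = 10·10 + 11·3·3 = 199; y_2 = 10·3 + 3·10 = 60.
  From (x_2, y_2) = (199, 60): x_3 = 10·199 + 11·3·60 = 3970; y_3 = 10·60 + 3·199 = 1197.
  From (x_3, y_3) = (3970, 1197): x_4 = 10·3970 + 11·3·1197 = 79201; y_4 = 10·1197 + 3·3970 = 23880.
  From (x_4, y_4) = (79201, 23880): x_5 = 10·79201 + 11·3·23880 = 1580050; y_5 = 10·23880 + 3·79201 = 476403.
  From (x_5, y_5) = (1580050, 476403): x_6 = 10·1580050 + 11·3·476403 = 31521799; y_6 = 10·476403 + 3·1580050 = 9504180.
  From (x_6, y_6) = (31521799, 9504180): x_7 = 10·31521799 + 11·3·9504180 = 628855930; y_7 = 10·9504180 + 3·31521799 = 189607197.
  From (x_7, y_7) = (628855930, 189607197): x_8 = 10·628855930 + 11·3·189607197 = 12545596801; y_8 = 10·189607197 + 3·628855930 = 3782639760.
Step 3: Verify x_8² - 11·y_8² = 157391999093261433601 - 157391999093261433600 = 1 (should be 1). ✓

(x_1, y_1) = (10, 3); (x_8, y_8) = (12545596801, 3782639760).


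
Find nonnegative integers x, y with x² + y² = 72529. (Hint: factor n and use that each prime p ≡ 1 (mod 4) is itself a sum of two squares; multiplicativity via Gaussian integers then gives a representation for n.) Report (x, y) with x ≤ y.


Step 1: Factor n = 72529 = 29 · 41 · 61.
Step 2: Check the mod-4 condition on each prime factor: 29 ≡ 1 (mod 4), exponent 1; 41 ≡ 1 (mod 4), exponent 1; 61 ≡ 1 (mod 4), exponent 1.
All primes ≡ 3 (mod 4) appear to even exponent (or don't appear), so by the two-squares theorem n IS expressible as a sum of two squares.
Step 3: Build a representation. Here n = 29 · 41 · 61 is a product of primes ≡ 1 (mod 4). Each prime p ≡ 1 (mod 4) is itself a sum of two squares; find a² by testing p − a² for a perfect square:
  29: 29 − 1² = 28, 29 − 2² = 25 = 5² ⇒ 29 = 2² + 5².
  41: 41 − 1² = 40, 41 − 2² = 37, 41 − 3² = 32, 41 − 4² = 25 = 5² ⇒ 41 = 4² + 5².
  61: 61 − 1² = 60, 61 − 2² = 57, 61 − 3² = 52, 61 − 4² = 45, 61 − 5² = 36 = 6² ⇒ 61 = 5² + 6².
  Combine using the Brahmagupta–Fibonacci identity (a² + b²)(c² + d²) = (ac − bd)² + (ad + bc)² = (ac + bd)² + (ad − bc)²:
  29 · 41 = 1189: from (2² + 5²)(4² + 5²), take (2·4 − 5·5, 2·5 + 5·4) = (8 − 25, 10 + 20) = (-17, 30); dropping signs (only squares matter) gives (17, 30); check 17² + 30² = 289 + 900 = 1189 ✓.
  1189 · 61 = 72529: from (17² + 30²)(5² + 6²), take (17·5 − 30·6, 17·6 + 30·5) = (85 − 180, 102 + 150) = (-95, 252); dropping signs (only squares matter) gives (95, 252); check 95² + 252² = 9025 + 63504 = 72529 ✓.
Step 4: Order so x ≤ y and verify: 95² + 252² = 9025 + 63504 = 72529 = n. ✓

n = 72529 = 95² + 252² (one valid representation with x ≤ y).


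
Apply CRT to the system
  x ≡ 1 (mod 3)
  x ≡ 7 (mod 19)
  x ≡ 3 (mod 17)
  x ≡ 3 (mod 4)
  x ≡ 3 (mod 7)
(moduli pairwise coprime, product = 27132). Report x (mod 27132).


Product of moduli M = 3 · 19 · 17 · 4 · 7 = 27132.
Merge one congruence at a time:
  Start: x ≡ 1 (mod 3).
  Combine with x ≡ 7 (mod 19); new modulus lcm = 57.
    Write x = 1 + 3·t and substitute into x ≡ 7 (mod 19): 3·t ≡ 7 − 1 = 6 (mod 19).
    The inverse of 3 mod 19 is 13 (since 3·13 = 39 = 2·19 + 1), so t ≡ 13·6 = 78 ≡ 2 (mod 19).
    Then x = 1 + 3·2 = 7, valid modulo lcm(3, 19) = 57: x ≡ 7 (mod 57).
  Combine with x ≡ 3 (mod 17); new modulus lcm = 969.
    Write x = 7 + 57·t and substitute into x ≡ 3 (mod 17): 57·t ≡ 3 − 7 = -4 (mod 17).
    Reduce coefficients mod 17: 6·t ≡ 13 (mod 17).
    The inverse of 6 mod 17 is 3 (since 6·3 = 18 = 1·17 + 1), so t ≡ 3·13 = 39 ≡ 5 (mod 17).
    Then x = 7 + 57·5 = 292, valid modulo lcm(57, 17) = 969: x ≡ 292 (mod 969).
  Combine with x ≡ 3 (mod 4); new modulus lcm = 3876.
    Write x = 292 + 969·t and substitute into x ≡ 3 (mod 4): 969·t ≡ 3 − 292 = -289 (mod 4).
    Reduce coefficients mod 4: 1·t ≡ 3 (mod 4).
    So t ≡ 3 (mod 4).
    Then x = 292 + 969·3 = 3199, valid modulo lcm(969, 4) = 3876: x ≡ 3199 (mod 3876).
  Combine with x ≡ 3 (mod 7); new modulus lcm = 27132.
    Write x = 3199 + 3876·t and substitute into x ≡ 3 (mod 7): 3876·t ≡ 3 − 3199 = -3196 (mod 7).
    Reduce coefficients mod 7: 5·t ≡ 3 (mod 7).
    The inverse of 5 mod 7 is 3 (since 5·3 = 15 = 2·7 + 1), so t ≡ 3·3 = 9 ≡ 2 (mod 7).
    Then x = 3199 + 3876·2 = 10951, valid modulo lcm(3876, 7) = 27132: x ≡ 10951 (mod 27132).
Verify against each original: 10951 mod 3 = 1, 10951 mod 19 = 7, 10951 mod 17 = 3, 10951 mod 4 = 3, 10951 mod 7 = 3.

x ≡ 10951 (mod 27132).


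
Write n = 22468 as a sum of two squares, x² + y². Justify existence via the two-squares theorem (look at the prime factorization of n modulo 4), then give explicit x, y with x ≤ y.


Step 1: Factor n = 22468 = 2^2 · 41 · 137.
Step 2: Check the mod-4 condition on each prime factor: 2 = 2 (special); 41 ≡ 1 (mod 4), exponent 1; 137 ≡ 1 (mod 4), exponent 1.
All primes ≡ 3 (mod 4) appear to even exponent (or don't appear), so by the two-squares theorem n IS expressible as a sum of two squares.
Step 3: Build a representation. Group n = k² · m with k = 2 and m = 41 · 137 = 5617 (a product of primes ≡ 1 (mod 4)); a representation of m scales to one of n via (k·x)² + (k·y)² = k²(x² + y²). Each prime p ≡ 1 (mod 4) is itself a sum of two squares; find a² by testing p − a² for a perfect square:
  41: 41 − 1² = 40, 41 − 2² = 37, 41 − 3² = 32, 41 − 4² = 25 = 5² ⇒ 41 = 4² + 5².
  137: 137 − 1² = 136, 137 − 2² = 133, 137 − 3² = 128, 137 − 4² = 121 = 11² ⇒ 137 = 4² + 11².
  Combine using the Brahmagupta–Fibonacci identity (a² + b²)(c² + d²) = (ac − bd)² + (ad + bc)² = (ac + bd)² + (ad − bc)²:
  41 · 137 = 5617: from (4² + 5²)(4² + 11²), take (4·4 − 5·11, 4·11 + 5·4) = (16 − 55, 44 + 20) = (-39, 64); dropping signs (only squares matter) gives (39, 64); check 39² + 64² = 1521 + 4096 = 5617 ✓.
  Scale by k = 2: (2·39, 2·64) = (78, 128).
Step 4: Order so x ≤ y and verify: 78² + 128² = 6084 + 16384 = 22468 = n. ✓

n = 22468 = 78² + 128² (one valid representation with x ≤ y).


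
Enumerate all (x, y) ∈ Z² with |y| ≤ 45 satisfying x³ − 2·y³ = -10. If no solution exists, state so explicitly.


The equation is x³ - 2y³ = -10. For fixed y, x³ = 2·y³ − 10, so a solution requires the RHS to be a perfect cube.
Strategy: iterate y from -45 to 45, compute RHS = 2·y³ − 10, and check whether it is a (positive or negative) perfect cube.
Check small values of y:
  y = 0: RHS = -10 is not a perfect cube.
  y = 1: RHS = -8 = (-2)³ ⇒ x = -2 works.
  y = -1: RHS = -12 is not a perfect cube.
  y = 2: RHS = 6 is not a perfect cube.
  y = -2: RHS = -26 is not a perfect cube.
  y = 3: RHS = 44 is not a perfect cube.
  y = -3: RHS = -64 = (-4)³ ⇒ x = -4 works.
Continuing the search up to |y| = 45 finds no further solutions beyond those listed.
Collected solutions: (-2, 1), (-4, -3).

Solutions (with |y| ≤ 45): (-2, 1), (-4, -3).


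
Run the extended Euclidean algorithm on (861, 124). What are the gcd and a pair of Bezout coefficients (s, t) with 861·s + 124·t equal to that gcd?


Euclidean algorithm on (861, 124) — divide until remainder is 0:
  861 = 6 · 124 + 117
  124 = 1 · 117 + 7
  117 = 16 · 7 + 5
  7 = 1 · 5 + 2
  5 = 2 · 2 + 1
  2 = 2 · 1 + 0
gcd(861, 124) = 1.
Track Bezout coefficients alongside the remainders: start with r₀ = 861 = a·1 + b·0 (s = 1, t = 0) and r₁ = 124 = a·0 + b·1 (s = 0, t = 1); each new remainder r_{k+1} = r_{k-1} − q_k·r_k inherits s_{k+1} = s_{k-1} − q_k·s_k, t_{k+1} = t_{k-1} − q_k·t_k, so r_k = a·s_k + b·t_k at every step:
  q = 6: r = 117, s = 1 − 6·0 = 1, t = 0 − 6·1 = -6  (check: 861·1 + 124·(-6) = 117)
  q = 1: r = 7, s = 0 − 1·1 = -1, t = 1 − 1·(-6) = 7  (check: 861·(-1) + 124·7 = 7)
  q = 16: r = 5, s = 1 − 16·(-1) = 17, t = -6 − 16·7 = -118  (check: 861·17 + 124·(-118) = 5)
  q = 1: r = 2, s = -1 − 1·17 = -18, t = 7 − 1·(-118) = 125  (check: 861·(-18) + 124·125 = 2)
  q = 2: r = 1, s = 17 − 2·(-18) = 53, t = -118 − 2·125 = -368  (check: 861·53 + 124·(-368) = 1)
The row with r = 1 (the gcd) gives the Bezout coefficients s = 53, t = -368.
Result: 861 · (53) + 124 · (-368) = 1.

gcd(861, 124) = 1; s = 53, t = -368 (check: 861·53 + 124·(-368) = 1).


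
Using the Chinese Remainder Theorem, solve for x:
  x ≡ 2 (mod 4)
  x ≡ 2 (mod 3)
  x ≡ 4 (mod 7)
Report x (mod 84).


Moduli 4, 3, 7 are pairwise coprime; by CRT there is a unique solution modulo M = 4 · 3 · 7 = 84.
Solve pairwise, accumulating the modulus:
  Start with x ≡ 2 (mod 4).
  Combine with x ≡ 2 (mod 3): since gcd(4, 3) = 1, we get a unique residue mod 12.
    Write x = 2 + 4·t and substitute into x ≡ 2 (mod 3): 4·t ≡ 2 − 2 = 0 (mod 3).
    Reduce coefficients mod 3: 1·t ≡ 0 (mod 3).
    So t ≡ 0 (mod 3).
    Then x = 2 + 4·0 = 2, valid modulo lcm(4, 3) = 12: x ≡ 2 (mod 12).
  Combine with x ≡ 4 (mod 7): since gcd(12, 7) = 1, we get a unique residue mod 84.
    Write x = 2 + 12·t and substitute into x ≡ 4 (mod 7): 12·t ≡ 4 − 2 = 2 (mod 7).
    Reduce coefficients mod 7: 5·t ≡ 2 (mod 7).
    The inverse of 5 mod 7 is 3 (since 5·3 = 15 = 2·7 + 1), so t ≡ 3·2 = 6 ≡ 6 (mod 7).
    Then x = 2 + 12·6 = 74, valid modulo lcm(12, 7) = 84: x ≡ 74 (mod 84).
Verify: 74 mod 4 = 2 ✓, 74 mod 3 = 2 ✓, 74 mod 7 = 4 ✓.

x ≡ 74 (mod 84).


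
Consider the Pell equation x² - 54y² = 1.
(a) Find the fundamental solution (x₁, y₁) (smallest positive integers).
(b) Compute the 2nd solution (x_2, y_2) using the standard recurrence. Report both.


Step 1: Find the fundamental solution (x₁, y₁) of x² - 54y² = 1.
  Expand √54 as a continued fraction. a₀ = ⌊√54⌋ = 7; iterate m_{k+1} = d_k·a_k − m_k, d_{k+1} = (54 − m_{k+1}²)/d_k, a_{k+1} = ⌊(a₀ + m_{k+1})/d_{k+1}⌋ (starting m₀ = 0, d₀ = 1), with convergents p_k = a_k·p_{k-1} + p_{k-2}, q_k = a_k·q_{k-1} + q_{k-2} (p₋₁ = 1, q₋₁ = 0):
  k = 0: a₀ = 7; p₀/q₀ = 7/1; p₀² − 54·q₀² = 49 − 54 = -5.
  k = 1: m = 7, d = 5, a = ⌊(7 + 7)/5⌋ = 2; p/q = (2·7 + 1)/(2·1 + 0) = 15/2; p² − 54·q² = 225 − 216 = 9.
  k = 2: m = 3, d = 9, a = ⌊(7 + 3)/9⌋ = 1; p/q = (1·15 + 7)/(1·2 + 1) = 22/3; p² − 54·q² = 484 − 486 = -2.
  k = 3: m = 6, d = 2, a = ⌊(7 + 6)/2⌋ = 6; p/q = (6·22 + 15)/(6·3 + 2) = 147/20; p² − 54·q² = 21609 − 21600 = 9.
  k = 4: m = 6, d = 9, a = ⌊(7 + 6)/9⌋ = 1; p/q = (1·147 + 22)/(1·20 + 3) = 169/23; p² − 54·q² = 28561 − 28566 = -5.
  k = 5: m = 3, d = 5, a = ⌊(7 + 3)/5⌋ = 2; p/q = (2·169 + 147)/(2·23 + 20) = 485/66; p² − 54·q² = 235225 − 235224 = 1.
  The first convergent with p² − 54·q² = 1 gives the fundamental solution (x₁, y₁) = (485, 66).
Step 2: Apply the recurrence (x_{n+1}, y_{n+1}) = (x₁x_n + 54y₁y_n, x₁y_n + y₁x_n) repeatedly.
  From (x_1, y_1) = (485, 66): x_2 = 485·485 + 54·66·66 = 470449; y_2 = 485·66 + 66·485 = 64020.
Step 3: Verify x_2² - 54·y_2² = 221322261601 - 221322261600 = 1 (should be 1). ✓

(x_1, y_1) = (485, 66); (x_2, y_2) = (470449, 64020).


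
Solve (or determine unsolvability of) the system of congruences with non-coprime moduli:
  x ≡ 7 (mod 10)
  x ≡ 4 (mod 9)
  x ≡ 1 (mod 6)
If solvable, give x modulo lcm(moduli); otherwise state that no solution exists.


Moduli 10, 9, 6 are not pairwise coprime, so CRT works modulo lcm(m_i) when all pairwise compatibility conditions hold.
Pairwise compatibility: gcd(m_i, m_j) must divide a_i - a_j for every pair.
Merge one congruence at a time:
  Start: x ≡ 7 (mod 10).
  Combine with x ≡ 4 (mod 9): gcd(10, 9) = 1; 4 - 7 = -3, which IS divisible by 1, so compatible.
    Write x = 7 + 10·t and substitute into x ≡ 4 (mod 9): 10·t ≡ 4 − 7 = -3 (mod 9).
    Reduce coefficients mod 9: 1·t ≡ 6 (mod 9).
    So t ≡ 6 (mod 9).
    Then x = 7 + 10·6 = 67, valid modulo lcm(10, 9) = 90: x ≡ 67 (mod 90).
  Combine with x ≡ 1 (mod 6): gcd(90, 6) = 6; 1 - 67 = -66, which IS divisible by 6, so compatible.
    Write x = 67 + 90·t and substitute into x ≡ 1 (mod 6): 90·t ≡ 1 − 67 = -66 (mod 6).
    Divide the congruence (and modulus) by g = 6: 15·t ≡ -11 (mod 1).
    Modulo 1 every t works; take t = 0.
    Then x = 67 + 90·0 = 67, valid modulo lcm(90, 6) = 90: x ≡ 67 (mod 90).
Verify: 67 mod 10 = 7, 67 mod 9 = 4, 67 mod 6 = 1.

x ≡ 67 (mod 90).


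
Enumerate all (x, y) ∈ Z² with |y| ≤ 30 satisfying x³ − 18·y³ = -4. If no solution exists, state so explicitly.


The equation is x³ - 18y³ = -4. For fixed y, x³ = 18·y³ − 4, so a solution requires the RHS to be a perfect cube.
Strategy: iterate y from -30 to 30, compute RHS = 18·y³ − 4, and check whether it is a (positive or negative) perfect cube.
Check small values of y:
  y = 0: RHS = -4 is not a perfect cube.
  y = 1: RHS = 14 is not a perfect cube.
  y = -1: RHS = -22 is not a perfect cube.
  y = 2: RHS = 140 is not a perfect cube.
  y = -2: RHS = -148 is not a perfect cube.
  y = 3: RHS = 482 is not a perfect cube.
  y = -3: RHS = -490 is not a perfect cube.
Continuing the search up to |y| = 30 finds no solutions either.
No (x, y) in the scanned range satisfies the equation.

No integer solutions with |y| ≤ 30.


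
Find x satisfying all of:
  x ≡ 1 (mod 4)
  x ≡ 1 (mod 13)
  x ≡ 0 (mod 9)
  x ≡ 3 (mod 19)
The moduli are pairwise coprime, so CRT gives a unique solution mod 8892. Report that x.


Product of moduli M = 4 · 13 · 9 · 19 = 8892.
Merge one congruence at a time:
  Start: x ≡ 1 (mod 4).
  Combine with x ≡ 1 (mod 13); new modulus lcm = 52.
    Write x = 1 + 4·t and substitute into x ≡ 1 (mod 13): 4·t ≡ 1 − 1 = 0 (mod 13).
    The inverse of 4 mod 13 is 10 (since 4·10 = 40 = 3·13 + 1), so t ≡ 10·0 = 0 ≡ 0 (mod 13).
    Then x = 1 + 4·0 = 1, valid modulo lcm(4, 13) = 52: x ≡ 1 (mod 52).
  Combine with x ≡ 0 (mod 9); new modulus lcm = 468.
    Write x = 1 + 52·t and substitute into x ≡ 0 (mod 9): 52·t ≡ 0 − 1 = -1 (mod 9).
    Reduce coefficients mod 9: 7·t ≡ 8 (mod 9).
    The inverse of 7 mod 9 is 4 (since 7·4 = 28 = 3·9 + 1), so t ≡ 4·8 = 32 ≡ 5 (mod 9).
    Then x = 1 + 52·5 = 261, valid modulo lcm(52, 9) = 468: x ≡ 261 (mod 468).
  Combine with x ≡ 3 (mod 19); new modulus lcm = 8892.
    Write x = 261 + 468·t and substitute into x ≡ 3 (mod 19): 468·t ≡ 3 − 261 = -258 (mod 19).
    Reduce coefficients mod 19: 12·t ≡ 8 (mod 19).
    The inverse of 12 mod 19 is 8 (since 12·8 = 96 = 5·19 + 1), so t ≡ 8·8 = 64 ≡ 7 (mod 19).
    Then x = 261 + 468·7 = 3537, valid modulo lcm(468, 19) = 8892: x ≡ 3537 (mod 8892).
Verify against each original: 3537 mod 4 = 1, 3537 mod 13 = 1, 3537 mod 9 = 0, 3537 mod 19 = 3.

x ≡ 3537 (mod 8892).


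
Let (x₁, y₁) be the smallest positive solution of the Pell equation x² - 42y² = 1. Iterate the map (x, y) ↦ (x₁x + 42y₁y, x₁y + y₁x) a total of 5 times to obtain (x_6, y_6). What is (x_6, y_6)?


Step 1: Find the fundamental solution (x₁, y₁) of x² - 42y² = 1.
  Expand √42 as a continued fraction. a₀ = ⌊√42⌋ = 6; iterate m_{k+1} = d_k·a_k − m_k, d_{k+1} = (42 − m_{k+1}²)/d_k, a_{k+1} = ⌊(a₀ + m_{k+1})/d_{k+1}⌋ (starting m₀ = 0, d₀ = 1), with convergents p_k = a_k·p_{k-1} + p_{k-2}, q_k = a_k·q_{k-1} + q_{k-2} (p₋₁ = 1, q₋₁ = 0):
  k = 0: a₀ = 6; p₀/q₀ = 6/1; p₀² − 42·q₀² = 36 − 42 = -6.
  k = 1: m = 6, d = 6, a = ⌊(6 + 6)/6⌋ = 2; p/q = (2·6 + 1)/(2·1 + 0) = 13/2; p² − 42·q² = 169 − 168 = 1.
  The first convergent with p² − 42·q² = 1 gives the fundamental solution (x₁, y₁) = (13, 2).
Step 2: Apply the recurrence (x_{n+1}, y_{n+1}) = (x₁x_n + 42y₁y_n, x₁y_n + y₁x_n) repeatedly.
  From (x_1, y_1) = (13, 2): x_2 = 13·13 + 42·2·2 = 337; y_2 = 13·2 + 2·13 = 52.
  From (x_2, y_2) = (337, 52): x_3 = 13·337 + 42·2·52 = 8749; y_3 = 13·52 + 2·337 = 1350.
  From (x_3, y_3) = (8749, 1350): x_4 = 13·8749 + 42·2·1350 = 227137; y_4 = 13·1350 + 2·8749 = 35048.
  From (x_4, y_4) = (227137, 35048): x_5 = 13·227137 + 42·2·35048 = 5896813; y_5 = 13·35048 + 2·227137 = 909898.
  From (x_5, y_5) = (5896813, 909898): x_6 = 13·5896813 + 42·2·909898 = 153090001; y_6 = 13·909898 + 2·5896813 = 23622300.
Step 3: Verify x_6² - 42·y_6² = 23436548406180001 - 23436548406180000 = 1 (should be 1). ✓

(x_1, y_1) = (13, 2); (x_6, y_6) = (153090001, 23622300).


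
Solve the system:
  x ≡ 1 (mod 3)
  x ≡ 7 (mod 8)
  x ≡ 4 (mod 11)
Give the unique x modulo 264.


Moduli 3, 8, 11 are pairwise coprime; by CRT there is a unique solution modulo M = 3 · 8 · 11 = 264.
Solve pairwise, accumulating the modulus:
  Start with x ≡ 1 (mod 3).
  Combine with x ≡ 7 (mod 8): since gcd(3, 8) = 1, we get a unique residue mod 24.
    Write x = 1 + 3·t and substitute into x ≡ 7 (mod 8): 3·t ≡ 7 − 1 = 6 (mod 8).
    The inverse of 3 mod 8 is 3 (since 3·3 = 9 = 1·8 + 1), so t ≡ 3·6 = 18 ≡ 2 (mod 8).
    Then x = 1 + 3·2 = 7, valid modulo lcm(3, 8) = 24: x ≡ 7 (mod 24).
  Combine with x ≡ 4 (mod 11): since gcd(24, 11) = 1, we get a unique residue mod 264.
    Write x = 7 + 24·t and substitute into x ≡ 4 (mod 11): 24·t ≡ 4 − 7 = -3 (mod 11).
    Reduce coefficients mod 11: 2·t ≡ 8 (mod 11).
    The inverse of 2 mod 11 is 6 (since 2·6 = 12 = 1·11 + 1), so t ≡ 6·8 = 48 ≡ 4 (mod 11).
    Then x = 7 + 24·4 = 103, valid modulo lcm(24, 11) = 264: x ≡ 103 (mod 264).
Verify: 103 mod 3 = 1 ✓, 103 mod 8 = 7 ✓, 103 mod 11 = 4 ✓.

x ≡ 103 (mod 264).


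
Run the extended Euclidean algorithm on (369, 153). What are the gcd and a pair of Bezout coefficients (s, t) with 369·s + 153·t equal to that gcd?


Euclidean algorithm on (369, 153) — divide until remainder is 0:
  369 = 2 · 153 + 63
  153 = 2 · 63 + 27
  63 = 2 · 27 + 9
  27 = 3 · 9 + 0
gcd(369, 153) = 9.
Track Bezout coefficients alongside the remainders: start with r₀ = 369 = a·1 + b·0 (s = 1, t = 0) and r₁ = 153 = a·0 + b·1 (s = 0, t = 1); each new remainder r_{k+1} = r_{k-1} − q_k·r_k inherits s_{k+1} = s_{k-1} − q_k·s_k, t_{k+1} = t_{k-1} − q_k·t_k, so r_k = a·s_k + b·t_k at every step:
  q = 2: r = 63, s = 1 − 2·0 = 1, t = 0 − 2·1 = -2  (check: 369·1 + 153·(-2) = 63)
  q = 2: r = 27, s = 0 − 2·1 = -2, t = 1 − 2·(-2) = 5  (check: 369·(-2) + 153·5 = 27)
  q = 2: r = 9, s = 1 − 2·(-2) = 5, t = -2 − 2·5 = -12  (check: 369·5 + 153·(-12) = 9)
The row with r = 9 (the gcd) gives the Bezout coefficients s = 5, t = -12.
Result: 369 · (5) + 153 · (-12) = 9.

gcd(369, 153) = 9; s = 5, t = -12 (check: 369·5 + 153·(-12) = 9).


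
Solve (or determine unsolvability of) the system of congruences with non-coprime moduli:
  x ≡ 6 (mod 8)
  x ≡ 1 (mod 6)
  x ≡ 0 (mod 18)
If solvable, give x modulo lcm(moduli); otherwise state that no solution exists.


Moduli 8, 6, 18 are not pairwise coprime, so CRT works modulo lcm(m_i) when all pairwise compatibility conditions hold.
Pairwise compatibility: gcd(m_i, m_j) must divide a_i - a_j for every pair.
Merge one congruence at a time:
  Start: x ≡ 6 (mod 8).
  Combine with x ≡ 1 (mod 6): gcd(8, 6) = 2, and 1 - 6 = -5 is NOT divisible by 2.
    ⇒ system is inconsistent (no integer solution).

No solution (the system is inconsistent).


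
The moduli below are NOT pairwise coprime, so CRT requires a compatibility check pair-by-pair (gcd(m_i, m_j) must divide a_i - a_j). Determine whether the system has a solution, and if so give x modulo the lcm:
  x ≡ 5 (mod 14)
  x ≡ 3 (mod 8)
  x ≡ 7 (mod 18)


Moduli 14, 8, 18 are not pairwise coprime, so CRT works modulo lcm(m_i) when all pairwise compatibility conditions hold.
Pairwise compatibility: gcd(m_i, m_j) must divide a_i - a_j for every pair.
Merge one congruence at a time:
  Start: x ≡ 5 (mod 14).
  Combine with x ≡ 3 (mod 8): gcd(14, 8) = 2; 3 - 5 = -2, which IS divisible by 2, so compatible.
    Write x = 5 + 14·t and substitute into x ≡ 3 (mod 8): 14·t ≡ 3 − 5 = -2 (mod 8).
    Divide the congruence (and modulus) by g = 2: 7·t ≡ -1 (mod 4).
    Reduce coefficients mod 4: 3·t ≡ 3 (mod 4).
    The inverse of 3 mod 4 is 3 (since 3·3 = 9 = 2·4 + 1), so t ≡ 3·3 = 9 ≡ 1 (mod 4).
    Then x = 5 + 14·1 = 19, valid modulo lcm(14, 8) = 56: x ≡ 19 (mod 56).
  Combine with x ≡ 7 (mod 18): gcd(56, 18) = 2; 7 - 19 = -12, which IS divisible by 2, so compatible.
    Write x = 19 + 56·t and substitute into x ≡ 7 (mod 18): 56·t ≡ 7 − 19 = -12 (mod 18).
    Divide the congruence (and modulus) by g = 2: 28·t ≡ -6 (mod 9).
    Reduce coefficients mod 9: 1·t ≡ 3 (mod 9).
    So t ≡ 3 (mod 9).
    Then x = 19 + 56·3 = 187, valid modulo lcm(56, 18) = 504: x ≡ 187 (mod 504).
Verify: 187 mod 14 = 5, 187 mod 8 = 3, 187 mod 18 = 7.

x ≡ 187 (mod 504).


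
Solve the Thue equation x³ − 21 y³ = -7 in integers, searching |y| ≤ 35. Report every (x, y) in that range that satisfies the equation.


The equation is x³ - 21y³ = -7. For fixed y, x³ = 21·y³ − 7, so a solution requires the RHS to be a perfect cube.
Strategy: iterate y from -35 to 35, compute RHS = 21·y³ − 7, and check whether it is a (positive or negative) perfect cube.
Check small values of y:
  y = 0: RHS = -7 is not a perfect cube.
  y = 1: RHS = 14 is not a perfect cube.
  y = -1: RHS = -28 is not a perfect cube.
  y = 2: RHS = 161 is not a perfect cube.
  y = -2: RHS = -175 is not a perfect cube.
  y = 3: RHS = 560 is not a perfect cube.
  y = -3: RHS = -574 is not a perfect cube.
Continuing the search up to |y| = 35 finds no solutions either.
No (x, y) in the scanned range satisfies the equation.

No integer solutions with |y| ≤ 35.


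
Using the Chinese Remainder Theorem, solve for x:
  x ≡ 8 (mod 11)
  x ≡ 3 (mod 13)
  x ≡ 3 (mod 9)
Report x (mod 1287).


Moduli 11, 13, 9 are pairwise coprime; by CRT there is a unique solution modulo M = 11 · 13 · 9 = 1287.
Solve pairwise, accumulating the modulus:
  Start with x ≡ 8 (mod 11).
  Combine with x ≡ 3 (mod 13): since gcd(11, 13) = 1, we get a unique residue mod 143.
    Write x = 8 + 11·t and substitute into x ≡ 3 (mod 13): 11·t ≡ 3 − 8 = -5 (mod 13).
    Reduce coefficients mod 13: 11·t ≡ 8 (mod 13).
    The inverse of 11 mod 13 is 6 (since 11·6 = 66 = 5·13 + 1), so t ≡ 6·8 = 48 ≡ 9 (mod 13).
    Then x = 8 + 11·9 = 107, valid modulo lcm(11, 13) = 143: x ≡ 107 (mod 143).
  Combine with x ≡ 3 (mod 9): since gcd(143, 9) = 1, we get a unique residue mod 1287.
    Write x = 107 + 143·t and substitute into x ≡ 3 (mod 9): 143·t ≡ 3 − 107 = -104 (mod 9).
    Reduce coefficients mod 9: 8·t ≡ 4 (mod 9).
    The inverse of 8 mod 9 is 8 (since 8·8 = 64 = 7·9 + 1), so t ≡ 8·4 = 32 ≡ 5 (mod 9).
    Then x = 107 + 143·5 = 822, valid modulo lcm(143, 9) = 1287: x ≡ 822 (mod 1287).
Verify: 822 mod 11 = 8 ✓, 822 mod 13 = 3 ✓, 822 mod 9 = 3 ✓.

x ≡ 822 (mod 1287).


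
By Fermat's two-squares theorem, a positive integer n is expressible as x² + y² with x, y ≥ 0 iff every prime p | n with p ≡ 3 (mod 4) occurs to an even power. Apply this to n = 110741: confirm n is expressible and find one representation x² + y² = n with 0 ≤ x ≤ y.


Step 1: Factor n = 110741 = 37 · 41 · 73.
Step 2: Check the mod-4 condition on each prime factor: 37 ≡ 1 (mod 4), exponent 1; 41 ≡ 1 (mod 4), exponent 1; 73 ≡ 1 (mod 4), exponent 1.
All primes ≡ 3 (mod 4) appear to even exponent (or don't appear), so by the two-squares theorem n IS expressible as a sum of two squares.
Step 3: Build a representation. Here n = 37 · 41 · 73 is a product of primes ≡ 1 (mod 4). Each prime p ≡ 1 (mod 4) is itself a sum of two squares; find a² by testing p − a² for a perfect square:
  37: 37 − 1² = 36 = 6² ⇒ 37 = 1² + 6².
  41: 41 − 1² = 40, 41 − 2² = 37, 41 − 3² = 32, 41 − 4² = 25 = 5² ⇒ 41 = 4² + 5².
  73: 73 − 1² = 72, 73 − 2² = 69, 73 − 3² = 64 = 8² ⇒ 73 = 3² + 8².
  Combine using the Brahmagupta–Fibonacci identity (a² + b²)(c² + d²) = (ac − bd)² + (ad + bc)² = (ac + bd)² + (ad − bc)²:
  37 · 41 = 1517: from (1² + 6²)(4² + 5²), take (1·4 − 6·5, 1·5 + 6·4) = (4 − 30, 5 + 24) = (-26, 29); dropping signs (only squares matter) gives (26, 29); check 26² + 29² = 676 + 841 = 1517 ✓.
  1517 · 73 = 110741: from (26² + 29²)(3² + 8²), take (26·3 − 29·8, 26·8 + 29·3) = (78 − 232, 208 + 87) = (-154, 295); dropping signs (only squares matter) gives (154, 295); check 154² + 295² = 23716 + 87025 = 110741 ✓.
Step 4: Order so x ≤ y and verify: 154² + 295² = 23716 + 87025 = 110741 = n. ✓

n = 110741 = 154² + 295² (one valid representation with x ≤ y).


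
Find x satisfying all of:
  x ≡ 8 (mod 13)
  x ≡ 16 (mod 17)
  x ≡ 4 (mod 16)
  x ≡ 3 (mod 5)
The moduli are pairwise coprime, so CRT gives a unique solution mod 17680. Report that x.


Product of moduli M = 13 · 17 · 16 · 5 = 17680.
Merge one congruence at a time:
  Start: x ≡ 8 (mod 13).
  Combine with x ≡ 16 (mod 17); new modulus lcm = 221.
    Write x = 8 + 13·t and substitute into x ≡ 16 (mod 17): 13·t ≡ 16 − 8 = 8 (mod 17).
    The inverse of 13 mod 17 is 4 (since 13·4 = 52 = 3·17 + 1), so t ≡ 4·8 = 32 ≡ 15 (mod 17).
    Then x = 8 + 13·15 = 203, valid modulo lcm(13, 17) = 221: x ≡ 203 (mod 221).
  Combine with x ≡ 4 (mod 16); new modulus lcm = 3536.
    Write x = 203 + 221·t and substitute into x ≡ 4 (mod 16): 221·t ≡ 4 − 203 = -199 (mod 16).
    Reduce coefficients mod 16: 13·t ≡ 9 (mod 16).
    The inverse of 13 mod 16 is 5 (since 13·5 = 65 = 4·16 + 1), so t ≡ 5·9 = 45 ≡ 13 (mod 16).
    Then x = 203 + 221·13 = 3076, valid modulo lcm(221, 16) = 3536: x ≡ 3076 (mod 3536).
  Combine with x ≡ 3 (mod 5); new modulus lcm = 17680.
    Write x = 3076 + 3536·t and substitute into x ≡ 3 (mod 5): 3536·t ≡ 3 − 3076 = -3073 (mod 5).
    Reduce coefficients mod 5: 1·t ≡ 2 (mod 5).
    So t ≡ 2 (mod 5).
    Then x = 3076 + 3536·2 = 10148, valid modulo lcm(3536, 5) = 17680: x ≡ 10148 (mod 17680).
Verify against each original: 10148 mod 13 = 8, 10148 mod 17 = 16, 10148 mod 16 = 4, 10148 mod 5 = 3.

x ≡ 10148 (mod 17680).
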